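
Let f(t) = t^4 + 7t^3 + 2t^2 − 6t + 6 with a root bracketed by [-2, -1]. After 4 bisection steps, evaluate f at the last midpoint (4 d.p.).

t = -1.5 gives f = 0.9375, positive; keep [-2, -1.5]
t = -1.75 gives f = -5.511719, negative; keep [-1.75, -1.5]
t = -1.625 gives f = -2.032959, negative; keep [-1.625, -1.5]
t = -1.5625 gives f = -0.4846, negative; keep [-1.5625, -1.5]

-0.4846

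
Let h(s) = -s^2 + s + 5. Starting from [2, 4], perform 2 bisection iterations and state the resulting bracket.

midpoint 3: h = -1 < 0 → [2, 3]
midpoint 2.5: h = 1.25 > 0 → [2.5, 3]

[2.5, 3]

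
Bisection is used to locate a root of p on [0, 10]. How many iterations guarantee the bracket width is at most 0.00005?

18

Width after n steps is 10/2^n. Need 2^n ≥ 10/0.00005 = 200000.
2^17 = 131072 < 200000 ≤ 2^18 = 262144, so n = 18.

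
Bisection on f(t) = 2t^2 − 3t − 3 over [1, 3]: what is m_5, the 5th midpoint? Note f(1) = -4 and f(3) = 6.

f(2) = -1 < 0, so the root lies in [2, 3]
f(2.5) = 2 > 0, so the root lies in [2, 2.5]
f(2.25) = 0.375 > 0, so the root lies in [2, 2.25]
f(2.125) = -0.3438 < 0, so the root lies in [2.125, 2.25]
f(2.1875) = 0.0078 > 0, so the root lies in [2.125, 2.1875]

2.1875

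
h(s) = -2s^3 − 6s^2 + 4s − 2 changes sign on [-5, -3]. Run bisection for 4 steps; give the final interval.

h(-4) = 14 > 0, so the root lies in [-4, -3]
h(-3.5) = -3.75 < 0, so the root lies in [-4, -3.5]
h(-3.75) = 4.09375 > 0, so the root lies in [-3.75, -3.5]
h(-3.625) = -0.0742 < 0, so the root lies in [-3.75, -3.625]

[-3.75, -3.625]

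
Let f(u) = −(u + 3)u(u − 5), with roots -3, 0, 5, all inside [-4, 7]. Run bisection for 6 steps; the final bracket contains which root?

u = 1.5 gives f = 23.625, positive; keep [1.5, 7]
u = 4.25 gives f = 23.109375, positive; keep [4.25, 7]
u = 5.625 gives f = -30.322266, negative; keep [4.25, 5.625]
u = 4.9375 gives f = 2.4495, positive; keep [4.9375, 5.625]
u = 5.28125 gives f = -12.3006, negative; keep [4.9375, 5.28125]
u = 5.109375 gives f = -4.5318, negative; keep [4.9375, 5.109375]

5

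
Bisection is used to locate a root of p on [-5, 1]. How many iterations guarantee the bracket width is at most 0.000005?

21

Width after n steps is 6/2^n. Need 2^n ≥ 6/0.000005 = 1200000.
2^20 = 1048576 < 1200000 ≤ 2^21 = 2097152, so n = 21.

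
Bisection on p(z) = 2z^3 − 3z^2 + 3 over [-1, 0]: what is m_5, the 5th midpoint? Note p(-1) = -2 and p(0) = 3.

-0.78125

z = -0.5 gives p = 2, positive; keep [-1, -0.5]
z = -0.75 gives p = 0.46875, positive; keep [-1, -0.75]
z = -0.875 gives p = -0.636719, negative; keep [-0.875, -0.75]
z = -0.8125 gives p = -0.0532, negative; keep [-0.8125, -0.75]
z = -0.78125 gives p = 0.2153, positive; keep [-0.8125, -0.78125]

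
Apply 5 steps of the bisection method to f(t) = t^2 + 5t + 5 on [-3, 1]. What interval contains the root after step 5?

[-1.5, -1.375]

t = -1 gives f = 1, positive; keep [-3, -1]
t = -2 gives f = -1, negative; keep [-2, -1]
t = -1.5 gives f = -0.25, negative; keep [-1.5, -1]
t = -1.25 gives f = 0.3125, positive; keep [-1.5, -1.25]
t = -1.375 gives f = 0.0156, positive; keep [-1.5, -1.375]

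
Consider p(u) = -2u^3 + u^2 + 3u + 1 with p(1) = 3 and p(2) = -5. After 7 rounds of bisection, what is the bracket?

[1.6171875, 1.625]

midpoint 1.5: p = 1 > 0 → [1.5, 2]
midpoint 1.75: p = -1.40625 < 0 → [1.5, 1.75]
midpoint 1.625: p = -0.066406 < 0 → [1.5, 1.625]
midpoint 1.5625: p = 0.4995 > 0 → [1.5625, 1.625]
midpoint 1.59375: p = 0.2249 > 0 → [1.59375, 1.625]
midpoint 1.609375: p = 0.0814 > 0 → [1.609375, 1.625]
midpoint 1.6171875: p = 0.008 > 0 → [1.6171875, 1.625]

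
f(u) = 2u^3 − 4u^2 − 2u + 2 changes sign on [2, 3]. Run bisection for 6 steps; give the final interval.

u = 2.5 gives f = 3.25, positive; keep [2, 2.5]
u = 2.25 gives f = 0.03125, positive; keep [2, 2.25]
u = 2.125 gives f = -1.121094, negative; keep [2.125, 2.25]
u = 2.1875 gives f = -0.5806, negative; keep [2.1875, 2.25]
u = 2.21875 gives f = -0.2838, negative; keep [2.21875, 2.25]
u = 2.234375 gives f = -0.1285, negative; keep [2.234375, 2.25]

[2.234375, 2.25]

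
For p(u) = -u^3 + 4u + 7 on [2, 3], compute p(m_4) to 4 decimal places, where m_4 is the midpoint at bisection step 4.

u = 2.5 gives p = 1.375, positive; keep [2.5, 3]
u = 2.75 gives p = -2.796875, negative; keep [2.5, 2.75]
u = 2.625 gives p = -0.587891, negative; keep [2.5, 2.625]
u = 2.5625 gives p = 0.4236, positive; keep [2.5625, 2.625]

0.4236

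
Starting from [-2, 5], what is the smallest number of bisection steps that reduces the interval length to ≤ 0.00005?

18

Width after n steps is 7/2^n. Need 2^n ≥ 7/0.00005 = 140000.
2^17 = 131072 < 140000 ≤ 2^18 = 262144, so n = 18.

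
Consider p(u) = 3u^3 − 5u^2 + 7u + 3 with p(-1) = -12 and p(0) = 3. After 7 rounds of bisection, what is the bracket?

u = -0.5 gives p = -2.125, negative; keep [-0.5, 0]
u = -0.25 gives p = 0.890625, positive; keep [-0.5, -0.25]
u = -0.375 gives p = -0.486328, negative; keep [-0.375, -0.25]
u = -0.3125 gives p = 0.2327, positive; keep [-0.375, -0.3125]
u = -0.34375 gives p = -0.1189, negative; keep [-0.34375, -0.3125]
u = -0.328125 gives p = 0.0588, positive; keep [-0.34375, -0.328125]
u = -0.3359375 gives p = -0.0296, negative; keep [-0.3359375, -0.328125]

[-0.3359375, -0.328125]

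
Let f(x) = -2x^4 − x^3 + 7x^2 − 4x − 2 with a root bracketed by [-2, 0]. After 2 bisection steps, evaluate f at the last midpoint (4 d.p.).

1.7500

f(-1) = 8 > 0, so the root lies in [-1, 0]
f(-0.5) = 1.75 > 0, so the root lies in [-0.5, 0]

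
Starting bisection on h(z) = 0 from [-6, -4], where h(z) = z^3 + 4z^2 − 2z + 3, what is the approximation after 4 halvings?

-4.625

h(-5) = -12 < 0, so the root lies in [-5, -4]
h(-4.5) = 1.875 > 0, so the root lies in [-5, -4.5]
h(-4.75) = -4.421875 < 0, so the root lies in [-4.75, -4.5]
h(-4.625) = -1.1191 < 0, so the root lies in [-4.625, -4.5]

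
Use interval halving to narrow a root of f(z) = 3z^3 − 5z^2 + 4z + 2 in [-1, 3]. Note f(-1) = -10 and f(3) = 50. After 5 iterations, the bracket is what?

m = 1, f(m) = 4 (+); new bracket [-1, 1]
m = 0, f(m) = 2 (+); new bracket [-1, 0]
m = -0.5, f(m) = -1.625 (−); new bracket [-0.5, 0]
m = -0.25, f(m) = 0.6406 (+); new bracket [-0.5, -0.25]
m = -0.375, f(m) = -0.3613 (−); new bracket [-0.375, -0.25]

[-0.375, -0.25]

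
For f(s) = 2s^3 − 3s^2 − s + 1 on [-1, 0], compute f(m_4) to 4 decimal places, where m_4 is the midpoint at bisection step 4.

0.2573

f(-0.5) = 0.5 > 0, so the root lies in [-1, -0.5]
f(-0.75) = -0.78125 < 0, so the root lies in [-0.75, -0.5]
f(-0.625) = -0.035156 < 0, so the root lies in [-0.625, -0.5]
f(-0.5625) = 0.2573 > 0, so the root lies in [-0.625, -0.5625]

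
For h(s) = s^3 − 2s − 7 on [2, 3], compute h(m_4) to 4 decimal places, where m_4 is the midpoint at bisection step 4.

0.7415

midpoint 2.5: h = 3.625 > 0 → [2, 2.5]
midpoint 2.25: h = -0.109375 < 0 → [2.25, 2.5]
midpoint 2.375: h = 1.646484 > 0 → [2.25, 2.375]
midpoint 2.3125: h = 0.7415 > 0 → [2.25, 2.3125]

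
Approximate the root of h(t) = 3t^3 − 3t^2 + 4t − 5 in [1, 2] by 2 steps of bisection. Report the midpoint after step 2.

1.25

midpoint 1.5: h = 4.375 > 0 → [1, 1.5]
midpoint 1.25: h = 1.171875 > 0 → [1, 1.25]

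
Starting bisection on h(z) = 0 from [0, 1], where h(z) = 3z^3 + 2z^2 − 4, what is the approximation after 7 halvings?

h(0.5) = -3.125 < 0, so the root lies in [0.5, 1]
h(0.75) = -1.609375 < 0, so the root lies in [0.75, 1]
h(0.875) = -0.458984 < 0, so the root lies in [0.875, 1]
h(0.9375) = 0.2297 > 0, so the root lies in [0.875, 0.9375]
h(0.90625) = -0.1245 < 0, so the root lies in [0.90625, 0.9375]
h(0.921875) = 0.0501 > 0, so the root lies in [0.90625, 0.921875]
h(0.9140625) = -0.0379 < 0, so the root lies in [0.9140625, 0.921875]

0.9140625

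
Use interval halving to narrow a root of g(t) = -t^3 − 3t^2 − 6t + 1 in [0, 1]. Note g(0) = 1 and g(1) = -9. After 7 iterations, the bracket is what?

g(0.5) = -2.875 < 0, so the root lies in [0, 0.5]
g(0.25) = -0.703125 < 0, so the root lies in [0, 0.25]
g(0.125) = 0.201172 > 0, so the root lies in [0.125, 0.25]
g(0.1875) = -0.2371 < 0, so the root lies in [0.125, 0.1875]
g(0.15625) = -0.0146 < 0, so the root lies in [0.125, 0.15625]
g(0.140625) = 0.0941 > 0, so the root lies in [0.140625, 0.15625]
g(0.1484375) = 0.04 > 0, so the root lies in [0.1484375, 0.15625]

[0.1484375, 0.15625]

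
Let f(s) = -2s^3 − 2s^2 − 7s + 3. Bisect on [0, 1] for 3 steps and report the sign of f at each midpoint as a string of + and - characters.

f(0.5) = -1.25 < 0, so the root lies in [0, 0.5]
f(0.25) = 1.09375 > 0, so the root lies in [0.25, 0.5]
f(0.375) = -0.011719 < 0, so the root lies in [0.25, 0.375]

-+-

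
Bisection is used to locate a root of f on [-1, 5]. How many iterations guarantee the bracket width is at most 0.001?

Width after n steps is 6/2^n. Need 2^n ≥ 6/0.001 = 6000.
2^12 = 4096 < 6000 ≤ 2^13 = 8192, so n = 13.

13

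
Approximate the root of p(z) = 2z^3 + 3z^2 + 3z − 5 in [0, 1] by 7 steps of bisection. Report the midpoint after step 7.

midpoint 0.5: p = -2.5 < 0 → [0.5, 1]
midpoint 0.75: p = -0.21875 < 0 → [0.75, 1]
midpoint 0.875: p = 1.261719 > 0 → [0.75, 0.875]
midpoint 0.8125: p = 0.4907 > 0 → [0.75, 0.8125]
midpoint 0.78125: p = 0.1285 > 0 → [0.75, 0.78125]
midpoint 0.765625: p = -0.047 < 0 → [0.765625, 0.78125]
midpoint 0.7734375: p = 0.0403 > 0 → [0.765625, 0.7734375]

0.7734375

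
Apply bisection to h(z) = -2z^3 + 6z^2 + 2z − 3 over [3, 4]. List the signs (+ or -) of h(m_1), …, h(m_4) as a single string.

--+-

midpoint 3.5: h = -8.25 < 0 → [3, 3.5]
midpoint 3.25: h = -1.78125 < 0 → [3, 3.25]
midpoint 3.125: h = 0.808594 > 0 → [3.125, 3.25]
midpoint 3.1875: h = -0.4351 < 0 → [3.125, 3.1875]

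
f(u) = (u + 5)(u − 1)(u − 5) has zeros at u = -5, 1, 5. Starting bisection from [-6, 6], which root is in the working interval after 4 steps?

m = 0, f(m) = 25 (+); new bracket [-6, 0]
m = -3, f(m) = 64 (+); new bracket [-6, -3]
m = -4.5, f(m) = 26.125 (+); new bracket [-6, -4.5]
m = -5.25, f(m) = -16.0156 (−); new bracket [-5.25, -4.5]

-5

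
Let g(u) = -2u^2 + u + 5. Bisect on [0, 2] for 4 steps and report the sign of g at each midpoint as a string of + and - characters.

m = 1, g(m) = 4 (+); new bracket [1, 2]
m = 1.5, g(m) = 2 (+); new bracket [1.5, 2]
m = 1.75, g(m) = 0.625 (+); new bracket [1.75, 2]
m = 1.875, g(m) = -0.1562 (−); new bracket [1.75, 1.875]

+++-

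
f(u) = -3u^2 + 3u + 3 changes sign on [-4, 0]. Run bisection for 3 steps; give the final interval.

[-1, -0.5]

midpoint -2: f = -15 < 0 → [-2, 0]
midpoint -1: f = -3 < 0 → [-1, 0]
midpoint -0.5: f = 0.75 > 0 → [-1, -0.5]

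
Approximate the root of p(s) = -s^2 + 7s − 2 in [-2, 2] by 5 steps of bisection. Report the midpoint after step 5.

0.375

s = 0 gives p = -2, negative; keep [0, 2]
s = 1 gives p = 4, positive; keep [0, 1]
s = 0.5 gives p = 1.25, positive; keep [0, 0.5]
s = 0.25 gives p = -0.3125, negative; keep [0.25, 0.5]
s = 0.375 gives p = 0.4844, positive; keep [0.25, 0.375]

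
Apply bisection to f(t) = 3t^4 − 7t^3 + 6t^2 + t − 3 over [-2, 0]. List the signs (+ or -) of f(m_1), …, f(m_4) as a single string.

+-++

f(-1) = 12 > 0, so the root lies in [-1, 0]
f(-0.5) = -0.9375 < 0, so the root lies in [-1, -0.5]
f(-0.75) = 3.527344 > 0, so the root lies in [-0.75, -0.5]
f(-0.625) = 0.8855 > 0, so the root lies in [-0.625, -0.5]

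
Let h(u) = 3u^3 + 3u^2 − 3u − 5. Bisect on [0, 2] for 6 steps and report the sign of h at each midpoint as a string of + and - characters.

-++-++

midpoint 1: h = -2 < 0 → [1, 2]
midpoint 1.5: h = 7.375 > 0 → [1, 1.5]
midpoint 1.25: h = 1.796875 > 0 → [1, 1.25]
midpoint 1.125: h = -0.3066 < 0 → [1.125, 1.25]
midpoint 1.1875: h = 0.6917 > 0 → [1.125, 1.1875]
midpoint 1.15625: h = 0.1794 > 0 → [1.125, 1.15625]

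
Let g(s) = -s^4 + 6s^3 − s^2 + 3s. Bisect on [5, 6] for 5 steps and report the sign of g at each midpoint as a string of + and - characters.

s = 5.5 gives g = 69.4375, positive; keep [5.5, 6]
s = 5.75 gives g = 31.714844, positive; keep [5.75, 6]
s = 5.875 gives g = 8.456787, positive; keep [5.875, 6]
s = 5.9375 gives g = -4.3589, negative; keep [5.875, 5.9375]
s = 5.90625 gives g = 2.1505, positive; keep [5.90625, 5.9375]

+++-+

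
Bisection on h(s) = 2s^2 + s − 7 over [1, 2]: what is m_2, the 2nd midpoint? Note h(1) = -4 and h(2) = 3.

1.75

midpoint 1.5: h = -1 < 0 → [1.5, 2]
midpoint 1.75: h = 0.875 > 0 → [1.5, 1.75]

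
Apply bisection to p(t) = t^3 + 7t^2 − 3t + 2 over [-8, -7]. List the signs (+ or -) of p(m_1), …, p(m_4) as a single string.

t = -7.5 gives p = -3.625, negative; keep [-7.5, -7]
t = -7.25 gives p = 10.609375, positive; keep [-7.5, -7.25]
t = -7.375 gives p = 3.728516, positive; keep [-7.5, -7.375]
t = -7.4375 gives p = 0.1116, positive; keep [-7.5, -7.4375]

-+++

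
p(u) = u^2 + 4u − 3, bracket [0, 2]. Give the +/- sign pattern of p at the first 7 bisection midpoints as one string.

+-+-++-

p(1) = 2 > 0, so the root lies in [0, 1]
p(0.5) = -0.75 < 0, so the root lies in [0.5, 1]
p(0.75) = 0.5625 > 0, so the root lies in [0.5, 0.75]
p(0.625) = -0.1094 < 0, so the root lies in [0.625, 0.75]
p(0.6875) = 0.2227 > 0, so the root lies in [0.625, 0.6875]
p(0.65625) = 0.0557 > 0, so the root lies in [0.625, 0.65625]
p(0.640625) = -0.0271 < 0, so the root lies in [0.640625, 0.65625]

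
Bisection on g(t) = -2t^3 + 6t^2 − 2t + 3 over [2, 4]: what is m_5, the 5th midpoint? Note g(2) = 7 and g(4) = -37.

2.8125

g(3) = -3 < 0, so the root lies in [2, 3]
g(2.5) = 4.25 > 0, so the root lies in [2.5, 3]
g(2.75) = 1.28125 > 0, so the root lies in [2.75, 3]
g(2.875) = -0.6836 < 0, so the root lies in [2.75, 2.875]
g(2.8125) = 0.3413 > 0, so the root lies in [2.8125, 2.875]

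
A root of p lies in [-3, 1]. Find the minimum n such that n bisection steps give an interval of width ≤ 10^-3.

Width after n steps is 4/2^n. Need 2^n ≥ 4/10^-3 = 4000.
2^11 = 2048 < 4000 ≤ 2^12 = 4096, so n = 12.

12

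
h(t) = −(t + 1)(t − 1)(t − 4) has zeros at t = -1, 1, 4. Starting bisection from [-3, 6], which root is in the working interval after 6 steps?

midpoint 1.5: h = 3.125 > 0 → [1.5, 6]
midpoint 3.75: h = 3.265625 > 0 → [3.75, 6]
midpoint 4.875: h = -19.919922 < 0 → [3.75, 4.875]
midpoint 4.3125: h = -5.4993 < 0 → [3.75, 4.3125]
midpoint 4.03125: h = -0.4766 < 0 → [3.75, 4.03125]
midpoint 3.890625: h = 1.5462 > 0 → [3.890625, 4.03125]

4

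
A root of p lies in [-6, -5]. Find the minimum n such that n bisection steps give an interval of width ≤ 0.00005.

15

Width after n steps is 1/2^n. Need 2^n ≥ 1/0.00005 = 20000.
2^14 = 16384 < 20000 ≤ 2^15 = 32768, so n = 15.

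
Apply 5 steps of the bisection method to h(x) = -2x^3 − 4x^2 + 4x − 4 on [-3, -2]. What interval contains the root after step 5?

x = -2.5 gives h = -7.75, negative; keep [-3, -2.5]
x = -2.75 gives h = -3.65625, negative; keep [-3, -2.75]
x = -2.875 gives h = -1.035156, negative; keep [-3, -2.875]
x = -2.9375 gives h = 0.4292, positive; keep [-2.9375, -2.875]
x = -2.90625 gives h = -0.3161, negative; keep [-2.9375, -2.90625]

[-2.9375, -2.90625]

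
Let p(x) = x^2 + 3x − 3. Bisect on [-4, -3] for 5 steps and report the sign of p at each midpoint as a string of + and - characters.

--++-

m = -3.5, p(m) = -1.25 (−); new bracket [-4, -3.5]
m = -3.75, p(m) = -0.1875 (−); new bracket [-4, -3.75]
m = -3.875, p(m) = 0.390625 (+); new bracket [-3.875, -3.75]
m = -3.8125, p(m) = 0.0977 (+); new bracket [-3.8125, -3.75]
m = -3.78125, p(m) = -0.0459 (−); new bracket [-3.8125, -3.78125]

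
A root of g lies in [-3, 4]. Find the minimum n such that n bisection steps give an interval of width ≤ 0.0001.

17

Width after n steps is 7/2^n. Need 2^n ≥ 7/0.0001 = 70000.
2^16 = 65536 < 70000 ≤ 2^17 = 131072, so n = 17.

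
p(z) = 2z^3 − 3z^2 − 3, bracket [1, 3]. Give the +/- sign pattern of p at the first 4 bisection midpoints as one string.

+---

p(2) = 1 > 0, so the root lies in [1, 2]
p(1.5) = -3 < 0, so the root lies in [1.5, 2]
p(1.75) = -1.46875 < 0, so the root lies in [1.75, 2]
p(1.875) = -0.3633 < 0, so the root lies in [1.875, 2]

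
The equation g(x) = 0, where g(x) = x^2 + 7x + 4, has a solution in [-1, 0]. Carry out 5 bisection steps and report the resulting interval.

[-0.65625, -0.625]

m = -0.5, g(m) = 0.75 (+); new bracket [-1, -0.5]
m = -0.75, g(m) = -0.6875 (−); new bracket [-0.75, -0.5]
m = -0.625, g(m) = 0.015625 (+); new bracket [-0.75, -0.625]
m = -0.6875, g(m) = -0.3398 (−); new bracket [-0.6875, -0.625]
m = -0.65625, g(m) = -0.1631 (−); new bracket [-0.65625, -0.625]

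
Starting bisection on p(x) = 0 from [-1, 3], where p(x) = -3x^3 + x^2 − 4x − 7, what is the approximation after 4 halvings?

-0.75

x = 1 gives p = -13, negative; keep [-1, 1]
x = 0 gives p = -7, negative; keep [-1, 0]
x = -0.5 gives p = -4.375, negative; keep [-1, -0.5]
x = -0.75 gives p = -2.1719, negative; keep [-1, -0.75]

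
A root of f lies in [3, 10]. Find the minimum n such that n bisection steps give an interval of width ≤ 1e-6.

Width after n steps is 7/2^n. Need 2^n ≥ 7/1e-6 = 7000000.
2^22 = 4194304 < 7000000 ≤ 2^23 = 8388608, so n = 23.

23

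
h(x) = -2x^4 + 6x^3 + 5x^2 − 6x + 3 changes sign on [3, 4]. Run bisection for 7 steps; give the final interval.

[3.5, 3.5078125]

m = 3.5, h(m) = 0.375 (+); new bracket [3.5, 4]
m = 3.75, h(m) = -28.289062 (−); new bracket [3.5, 3.75]
m = 3.625, h(m) = -12.590332 (−); new bracket [3.5, 3.625]
m = 3.5625, h(m) = -5.7827 (−); new bracket [3.5, 3.5625]
m = 3.53125, h(m) = -2.6247 (−); new bracket [3.5, 3.53125]
m = 3.515625, h(m) = -1.1053 (−); new bracket [3.5, 3.515625]
m = 3.5078125, h(m) = -0.3603 (−); new bracket [3.5, 3.5078125]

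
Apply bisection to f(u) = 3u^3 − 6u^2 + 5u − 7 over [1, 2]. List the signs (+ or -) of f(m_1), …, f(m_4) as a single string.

f(1.5) = -2.875 < 0, so the root lies in [1.5, 2]
f(1.75) = -0.546875 < 0, so the root lies in [1.75, 2]
f(1.875) = 1.056641 > 0, so the root lies in [1.75, 1.875]
f(1.8125) = 0.2146 > 0, so the root lies in [1.75, 1.8125]

--++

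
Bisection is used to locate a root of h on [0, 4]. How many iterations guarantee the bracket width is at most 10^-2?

Width after n steps is 4/2^n. Need 2^n ≥ 4/10^-2 = 400.
2^8 = 256 < 400 ≤ 2^9 = 512, so n = 9.

9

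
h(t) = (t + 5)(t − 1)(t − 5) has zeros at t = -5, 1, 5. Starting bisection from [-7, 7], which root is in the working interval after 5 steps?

midpoint 0: h = 25 > 0 → [-7, 0]
midpoint -3.5: h = 57.375 > 0 → [-7, -3.5]
midpoint -5.25: h = -16.015625 < 0 → [-5.25, -3.5]
midpoint -4.375: h = 31.4941 > 0 → [-5.25, -4.375]
midpoint -4.8125: h = 10.6941 > 0 → [-5.25, -4.8125]

-5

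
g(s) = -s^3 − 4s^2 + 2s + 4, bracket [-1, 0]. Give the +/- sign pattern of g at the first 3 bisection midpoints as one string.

++-

g(-0.5) = 2.125 > 0, so the root lies in [-1, -0.5]
g(-0.75) = 0.671875 > 0, so the root lies in [-1, -0.75]
g(-0.875) = -0.142578 < 0, so the root lies in [-0.875, -0.75]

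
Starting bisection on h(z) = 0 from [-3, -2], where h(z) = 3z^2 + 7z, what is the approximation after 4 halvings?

z = -2.5 gives h = 1.25, positive; keep [-2.5, -2]
z = -2.25 gives h = -0.5625, negative; keep [-2.5, -2.25]
z = -2.375 gives h = 0.296875, positive; keep [-2.375, -2.25]
z = -2.3125 gives h = -0.1445, negative; keep [-2.375, -2.3125]

-2.3125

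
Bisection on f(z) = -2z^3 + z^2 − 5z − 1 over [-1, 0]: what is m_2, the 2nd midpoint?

midpoint -0.5: f = 2 > 0 → [-0.5, 0]
midpoint -0.25: f = 0.34375 > 0 → [-0.25, 0]

-0.25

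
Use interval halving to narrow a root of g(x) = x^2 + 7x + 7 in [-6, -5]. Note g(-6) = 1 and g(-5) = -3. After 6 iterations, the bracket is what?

[-5.796875, -5.78125]

x = -5.5 gives g = -1.25, negative; keep [-6, -5.5]
x = -5.75 gives g = -0.1875, negative; keep [-6, -5.75]
x = -5.875 gives g = 0.390625, positive; keep [-5.875, -5.75]
x = -5.8125 gives g = 0.0977, positive; keep [-5.8125, -5.75]
x = -5.78125 gives g = -0.0459, negative; keep [-5.8125, -5.78125]
x = -5.796875 gives g = 0.0256, positive; keep [-5.796875, -5.78125]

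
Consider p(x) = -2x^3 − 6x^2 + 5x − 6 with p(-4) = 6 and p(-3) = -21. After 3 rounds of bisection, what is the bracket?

[-3.875, -3.75]

p(-3.5) = -11.25 < 0, so the root lies in [-4, -3.5]
p(-3.75) = -3.65625 < 0, so the root lies in [-4, -3.75]
p(-3.875) = 0.902344 > 0, so the root lies in [-3.875, -3.75]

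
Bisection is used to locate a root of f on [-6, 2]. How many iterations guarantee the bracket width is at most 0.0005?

Width after n steps is 8/2^n. Need 2^n ≥ 8/0.0005 = 16000.
2^13 = 8192 < 16000 ≤ 2^14 = 16384, so n = 14.

14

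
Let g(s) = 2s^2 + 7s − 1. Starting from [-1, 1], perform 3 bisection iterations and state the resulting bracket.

[0, 0.25]

g(0) = -1 < 0, so the root lies in [0, 1]
g(0.5) = 3 > 0, so the root lies in [0, 0.5]
g(0.25) = 0.875 > 0, so the root lies in [0, 0.25]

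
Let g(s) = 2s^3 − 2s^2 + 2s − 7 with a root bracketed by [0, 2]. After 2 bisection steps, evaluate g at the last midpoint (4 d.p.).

midpoint 1: g = -5 < 0 → [1, 2]
midpoint 1.5: g = -1.75 < 0 → [1.5, 2]

-1.7500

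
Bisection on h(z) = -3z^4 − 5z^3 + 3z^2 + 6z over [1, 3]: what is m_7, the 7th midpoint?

1.046875

h(2) = -64 < 0, so the root lies in [1, 2]
h(1.5) = -16.3125 < 0, so the root lies in [1, 1.5]
h(1.25) = -4.902344 < 0, so the root lies in [1, 1.25]
h(1.125) = -1.3777 < 0, so the root lies in [1, 1.125]
h(1.0625) = -0.0589 < 0, so the root lies in [1, 1.0625]
h(1.03125) = 0.5014 > 0, so the root lies in [1.03125, 1.0625]
h(1.046875) = 0.2292 > 0, so the root lies in [1.046875, 1.0625]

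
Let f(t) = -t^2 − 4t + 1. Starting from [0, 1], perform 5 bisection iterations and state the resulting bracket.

m = 0.5, f(m) = -1.25 (−); new bracket [0, 0.5]
m = 0.25, f(m) = -0.0625 (−); new bracket [0, 0.25]
m = 0.125, f(m) = 0.484375 (+); new bracket [0.125, 0.25]
m = 0.1875, f(m) = 0.2148 (+); new bracket [0.1875, 0.25]
m = 0.21875, f(m) = 0.0771 (+); new bracket [0.21875, 0.25]

[0.21875, 0.25]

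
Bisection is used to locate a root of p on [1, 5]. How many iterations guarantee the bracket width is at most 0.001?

Width after n steps is 4/2^n. Need 2^n ≥ 4/0.001 = 4000.
2^11 = 2048 < 4000 ≤ 2^12 = 4096, so n = 12.

12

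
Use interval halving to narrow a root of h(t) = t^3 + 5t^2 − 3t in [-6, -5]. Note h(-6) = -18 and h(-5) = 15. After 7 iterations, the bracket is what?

m = -5.5, h(m) = 1.375 (+); new bracket [-6, -5.5]
m = -5.75, h(m) = -7.546875 (−); new bracket [-5.75, -5.5]
m = -5.625, h(m) = -2.900391 (−); new bracket [-5.625, -5.5]
m = -5.5625, h(m) = -0.717 (−); new bracket [-5.5625, -5.5]
m = -5.53125, h(m) = 0.3403 (+); new bracket [-5.5625, -5.53125]
m = -5.546875, h(m) = -0.1855 (−); new bracket [-5.546875, -5.53125]
m = -5.5390625, h(m) = 0.0781 (+); new bracket [-5.546875, -5.5390625]

[-5.546875, -5.5390625]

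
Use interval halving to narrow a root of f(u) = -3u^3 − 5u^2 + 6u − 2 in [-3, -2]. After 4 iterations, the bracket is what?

m = -2.5, f(m) = -1.375 (−); new bracket [-3, -2.5]
m = -2.75, f(m) = 6.078125 (+); new bracket [-2.75, -2.5]
m = -2.625, f(m) = 2.060547 (+); new bracket [-2.625, -2.5]
m = -2.5625, f(m) = 0.2722 (+); new bracket [-2.5625, -2.5]

[-2.5625, -2.5]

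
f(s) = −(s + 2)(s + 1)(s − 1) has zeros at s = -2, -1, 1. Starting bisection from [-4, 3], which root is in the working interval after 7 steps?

m = -0.5, f(m) = 1.125 (+); new bracket [-0.5, 3]
m = 1.25, f(m) = -1.828125 (−); new bracket [-0.5, 1.25]
m = 0.375, f(m) = 2.041016 (+); new bracket [0.375, 1.25]
m = 0.8125, f(m) = 0.9558 (+); new bracket [0.8125, 1.25]
m = 1.03125, f(m) = -0.1924 (−); new bracket [0.8125, 1.03125]
m = 0.921875, f(m) = 0.4387 (+); new bracket [0.921875, 1.03125]
m = 0.9765625, f(m) = 0.1379 (+); new bracket [0.9765625, 1.03125]

1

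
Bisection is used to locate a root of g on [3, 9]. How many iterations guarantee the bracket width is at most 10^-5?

Width after n steps is 6/2^n. Need 2^n ≥ 6/10^-5 = 600000.
2^19 = 524288 < 600000 ≤ 2^20 = 1048576, so n = 20.

20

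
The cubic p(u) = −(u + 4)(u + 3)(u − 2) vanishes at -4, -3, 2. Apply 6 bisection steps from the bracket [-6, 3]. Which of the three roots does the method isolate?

u = -1.5 gives p = 13.125, positive; keep [-1.5, 3]
u = 0.75 gives p = 22.265625, positive; keep [0.75, 3]
u = 1.875 gives p = 3.580078, positive; keep [1.875, 3]
u = 2.4375 gives p = -15.3142, negative; keep [1.875, 2.4375]
u = 2.15625 gives p = -4.9599, negative; keep [1.875, 2.15625]
u = 2.015625 gives p = -0.4714, negative; keep [1.875, 2.015625]

2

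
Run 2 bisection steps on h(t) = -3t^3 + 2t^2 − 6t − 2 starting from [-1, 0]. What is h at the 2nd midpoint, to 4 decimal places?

-0.3281

midpoint -0.5: h = 1.875 > 0 → [-0.5, 0]
midpoint -0.25: h = -0.328125 < 0 → [-0.5, -0.25]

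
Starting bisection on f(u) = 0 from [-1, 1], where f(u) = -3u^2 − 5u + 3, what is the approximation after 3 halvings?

0.25

m = 0, f(m) = 3 (+); new bracket [0, 1]
m = 0.5, f(m) = -0.25 (−); new bracket [0, 0.5]
m = 0.25, f(m) = 1.5625 (+); new bracket [0.25, 0.5]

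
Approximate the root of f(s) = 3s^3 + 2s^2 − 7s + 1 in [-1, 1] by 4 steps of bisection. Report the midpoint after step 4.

0.125

midpoint 0: f = 1 > 0 → [0, 1]
midpoint 0.5: f = -1.625 < 0 → [0, 0.5]
midpoint 0.25: f = -0.578125 < 0 → [0, 0.25]
midpoint 0.125: f = 0.1621 > 0 → [0.125, 0.25]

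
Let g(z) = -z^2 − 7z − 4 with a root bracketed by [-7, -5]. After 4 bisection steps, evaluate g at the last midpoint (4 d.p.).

g(-6) = 2 > 0, so the root lies in [-7, -6]
g(-6.5) = -0.75 < 0, so the root lies in [-6.5, -6]
g(-6.25) = 0.6875 > 0, so the root lies in [-6.5, -6.25]
g(-6.375) = -0.0156 < 0, so the root lies in [-6.375, -6.25]

-0.0156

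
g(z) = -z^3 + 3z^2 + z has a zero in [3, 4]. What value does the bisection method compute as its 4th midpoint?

z = 3.5 gives g = -2.625, negative; keep [3, 3.5]
z = 3.25 gives g = 0.609375, positive; keep [3.25, 3.5]
z = 3.375 gives g = -0.896484, negative; keep [3.25, 3.375]
z = 3.3125 gives g = -0.1165, negative; keep [3.25, 3.3125]

3.3125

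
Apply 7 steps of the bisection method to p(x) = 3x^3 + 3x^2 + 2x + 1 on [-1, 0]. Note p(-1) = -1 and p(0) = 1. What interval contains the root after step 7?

p(-0.5) = 0.375 > 0, so the root lies in [-1, -0.5]
p(-0.75) = -0.078125 < 0, so the root lies in [-0.75, -0.5]
p(-0.625) = 0.189453 > 0, so the root lies in [-0.75, -0.625]
p(-0.6875) = 0.0681 > 0, so the root lies in [-0.75, -0.6875]
p(-0.71875) = -0.0016 < 0, so the root lies in [-0.71875, -0.6875]
p(-0.703125) = 0.0341 > 0, so the root lies in [-0.71875, -0.703125]
p(-0.7109375) = 0.0164 > 0, so the root lies in [-0.71875, -0.7109375]

[-0.71875, -0.7109375]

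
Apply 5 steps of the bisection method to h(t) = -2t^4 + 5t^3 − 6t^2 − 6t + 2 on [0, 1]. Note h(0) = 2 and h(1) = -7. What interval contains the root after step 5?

t = 0.5 gives h = -2, negative; keep [0, 0.5]
t = 0.25 gives h = 0.195312, positive; keep [0.25, 0.5]
t = 0.375 gives h = -0.869629, negative; keep [0.25, 0.375]
t = 0.3125 gives h = -0.3274, negative; keep [0.25, 0.3125]
t = 0.28125 gives h = -0.0634, negative; keep [0.25, 0.28125]

[0.25, 0.28125]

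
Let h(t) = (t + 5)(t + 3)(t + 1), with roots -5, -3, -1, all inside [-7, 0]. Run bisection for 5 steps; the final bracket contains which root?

midpoint -3.5: h = 1.875 > 0 → [-7, -3.5]
midpoint -5.25: h = -2.390625 < 0 → [-5.25, -3.5]
midpoint -4.375: h = 2.900391 > 0 → [-5.25, -4.375]
midpoint -4.8125: h = 1.2957 > 0 → [-5.25, -4.8125]
midpoint -5.03125: h = -0.2559 < 0 → [-5.03125, -4.8125]

-5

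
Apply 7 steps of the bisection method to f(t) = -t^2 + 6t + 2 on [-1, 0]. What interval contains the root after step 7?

[-0.3203125, -0.3125]

f(-0.5) = -1.25 < 0, so the root lies in [-0.5, 0]
f(-0.25) = 0.4375 > 0, so the root lies in [-0.5, -0.25]
f(-0.375) = -0.390625 < 0, so the root lies in [-0.375, -0.25]
f(-0.3125) = 0.0273 > 0, so the root lies in [-0.375, -0.3125]
f(-0.34375) = -0.1807 < 0, so the root lies in [-0.34375, -0.3125]
f(-0.328125) = -0.0764 < 0, so the root lies in [-0.328125, -0.3125]
f(-0.3203125) = -0.0245 < 0, so the root lies in [-0.3203125, -0.3125]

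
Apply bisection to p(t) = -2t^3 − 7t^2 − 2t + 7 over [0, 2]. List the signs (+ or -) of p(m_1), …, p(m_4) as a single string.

-++-

midpoint 1: p = -4 < 0 → [0, 1]
midpoint 0.5: p = 4 > 0 → [0.5, 1]
midpoint 0.75: p = 0.71875 > 0 → [0.75, 1]
midpoint 0.875: p = -1.4492 < 0 → [0.75, 0.875]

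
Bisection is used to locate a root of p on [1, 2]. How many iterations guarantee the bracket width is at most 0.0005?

11

Width after n steps is 1/2^n. Need 2^n ≥ 1/0.0005 = 2000.
2^10 = 1024 < 2000 ≤ 2^11 = 2048, so n = 11.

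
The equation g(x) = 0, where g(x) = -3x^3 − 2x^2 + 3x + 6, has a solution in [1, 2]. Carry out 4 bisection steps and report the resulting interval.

x = 1.5 gives g = -4.125, negative; keep [1, 1.5]
x = 1.25 gives g = 0.765625, positive; keep [1.25, 1.5]
x = 1.375 gives g = -1.455078, negative; keep [1.25, 1.375]
x = 1.3125 gives g = -0.2908, negative; keep [1.25, 1.3125]

[1.25, 1.3125]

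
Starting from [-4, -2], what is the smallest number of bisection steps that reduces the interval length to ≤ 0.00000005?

Width after n steps is 2/2^n. Need 2^n ≥ 2/0.00000005 = 40000000.
2^25 = 33554432 < 40000000 ≤ 2^26 = 67108864, so n = 26.

26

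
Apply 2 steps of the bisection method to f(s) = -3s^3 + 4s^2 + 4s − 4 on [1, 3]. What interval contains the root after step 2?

[1.5, 2]

f(2) = -4 < 0, so the root lies in [1, 2]
f(1.5) = 0.875 > 0, so the root lies in [1.5, 2]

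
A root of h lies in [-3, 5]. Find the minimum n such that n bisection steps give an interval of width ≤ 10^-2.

Width after n steps is 8/2^n. Need 2^n ≥ 8/10^-2 = 800.
2^9 = 512 < 800 ≤ 2^10 = 1024, so n = 10.

10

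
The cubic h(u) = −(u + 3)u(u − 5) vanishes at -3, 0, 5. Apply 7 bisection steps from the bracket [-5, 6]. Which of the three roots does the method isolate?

5

m = 0.5, h(m) = 7.875 (+); new bracket [0.5, 6]
m = 3.25, h(m) = 35.546875 (+); new bracket [3.25, 6]
m = 4.625, h(m) = 13.224609 (+); new bracket [4.625, 6]
m = 5.3125, h(m) = -13.8 (−); new bracket [4.625, 5.3125]
m = 4.96875, h(m) = 1.2373 (+); new bracket [4.96875, 5.3125]
m = 5.140625, h(m) = -5.8849 (−); new bracket [4.96875, 5.140625]
m = 5.0546875, h(m) = -2.2265 (−); new bracket [4.96875, 5.0546875]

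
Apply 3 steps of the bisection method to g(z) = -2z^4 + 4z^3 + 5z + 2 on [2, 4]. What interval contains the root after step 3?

midpoint 3: g = -37 < 0 → [2, 3]
midpoint 2.5: g = -1.125 < 0 → [2, 2.5]
midpoint 2.25: g = 7.554688 > 0 → [2.25, 2.5]

[2.25, 2.5]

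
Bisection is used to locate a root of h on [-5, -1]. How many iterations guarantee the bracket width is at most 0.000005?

Width after n steps is 4/2^n. Need 2^n ≥ 4/0.000005 = 800000.
2^19 = 524288 < 800000 ≤ 2^20 = 1048576, so n = 20.

20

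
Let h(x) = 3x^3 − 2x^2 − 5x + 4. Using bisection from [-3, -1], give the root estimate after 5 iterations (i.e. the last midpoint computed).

h(-2) = -18 < 0, so the root lies in [-2, -1]
h(-1.5) = -3.125 < 0, so the root lies in [-1.5, -1]
h(-1.25) = 1.265625 > 0, so the root lies in [-1.5, -1.25]
h(-1.375) = -0.7051 < 0, so the root lies in [-1.375, -1.25]
h(-1.3125) = 0.3342 > 0, so the root lies in [-1.375, -1.3125]

-1.3125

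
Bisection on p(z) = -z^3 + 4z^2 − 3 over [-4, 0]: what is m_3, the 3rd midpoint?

p(-2) = 21 > 0, so the root lies in [-2, 0]
p(-1) = 2 > 0, so the root lies in [-1, 0]
p(-0.5) = -1.875 < 0, so the root lies in [-1, -0.5]

-0.5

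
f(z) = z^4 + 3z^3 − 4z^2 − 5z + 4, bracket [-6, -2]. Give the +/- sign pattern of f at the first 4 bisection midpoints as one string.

+--+

z = -4 gives f = 24, positive; keep [-4, -2]
z = -3 gives f = -17, negative; keep [-4, -3]
z = -3.5 gives f = -6.0625, negative; keep [-4, -3.5]
z = -3.75 gives f = 6.0508, positive; keep [-3.75, -3.5]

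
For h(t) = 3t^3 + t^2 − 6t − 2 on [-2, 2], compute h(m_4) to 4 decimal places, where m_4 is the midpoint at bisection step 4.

h(0) = -2 < 0, so the root lies in [0, 2]
h(1) = -4 < 0, so the root lies in [1, 2]
h(1.5) = 1.375 > 0, so the root lies in [1, 1.5]
h(1.25) = -2.0781 < 0, so the root lies in [1.25, 1.5]

-2.0781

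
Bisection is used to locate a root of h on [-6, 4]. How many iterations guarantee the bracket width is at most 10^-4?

Width after n steps is 10/2^n. Need 2^n ≥ 10/10^-4 = 100000.
2^16 = 65536 < 100000 ≤ 2^17 = 131072, so n = 17.

17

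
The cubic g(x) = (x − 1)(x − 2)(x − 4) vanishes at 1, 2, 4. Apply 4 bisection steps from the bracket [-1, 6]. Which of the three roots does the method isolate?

x = 2.5 gives g = -1.125, negative; keep [2.5, 6]
x = 4.25 gives g = 1.828125, positive; keep [2.5, 4.25]
x = 3.375 gives g = -2.041016, negative; keep [3.375, 4.25]
x = 3.8125 gives g = -0.9558, negative; keep [3.8125, 4.25]

4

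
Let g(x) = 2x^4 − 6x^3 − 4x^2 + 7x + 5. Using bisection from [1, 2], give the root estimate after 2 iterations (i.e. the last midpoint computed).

1.25

g(1.5) = -3.625 < 0, so the root lies in [1, 1.5]
g(1.25) = 0.664062 > 0, so the root lies in [1.25, 1.5]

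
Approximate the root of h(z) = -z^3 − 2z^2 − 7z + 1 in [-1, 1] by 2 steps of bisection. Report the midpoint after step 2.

0.5

m = 0, h(m) = 1 (+); new bracket [0, 1]
m = 0.5, h(m) = -3.125 (−); new bracket [0, 0.5]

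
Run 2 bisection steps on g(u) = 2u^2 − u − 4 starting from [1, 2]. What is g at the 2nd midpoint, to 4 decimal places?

midpoint 1.5: g = -1 < 0 → [1.5, 2]
midpoint 1.75: g = 0.375 > 0 → [1.5, 1.75]

0.3750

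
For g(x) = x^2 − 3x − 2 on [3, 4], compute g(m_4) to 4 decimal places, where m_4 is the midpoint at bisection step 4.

m = 3.5, g(m) = -0.25 (−); new bracket [3.5, 4]
m = 3.75, g(m) = 0.8125 (+); new bracket [3.5, 3.75]
m = 3.625, g(m) = 0.265625 (+); new bracket [3.5, 3.625]
m = 3.5625, g(m) = 0.0039 (+); new bracket [3.5, 3.5625]

0.0039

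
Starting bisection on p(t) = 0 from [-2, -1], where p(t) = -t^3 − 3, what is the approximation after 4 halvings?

m = -1.5, p(m) = 0.375 (+); new bracket [-1.5, -1]
m = -1.25, p(m) = -1.046875 (−); new bracket [-1.5, -1.25]
m = -1.375, p(m) = -0.400391 (−); new bracket [-1.5, -1.375]
m = -1.4375, p(m) = -0.0295 (−); new bracket [-1.5, -1.4375]

-1.4375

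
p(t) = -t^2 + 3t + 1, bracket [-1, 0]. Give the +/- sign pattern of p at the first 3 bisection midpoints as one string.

t = -0.5 gives p = -0.75, negative; keep [-0.5, 0]
t = -0.25 gives p = 0.1875, positive; keep [-0.5, -0.25]
t = -0.375 gives p = -0.265625, negative; keep [-0.375, -0.25]

-+-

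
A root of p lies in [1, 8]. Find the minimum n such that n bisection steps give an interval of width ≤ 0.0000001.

27

Width after n steps is 7/2^n. Need 2^n ≥ 7/0.0000001 = 70000000.
2^26 = 67108864 < 70000000 ≤ 2^27 = 134217728, so n = 27.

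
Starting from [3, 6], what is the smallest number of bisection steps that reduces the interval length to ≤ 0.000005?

20

Width after n steps is 3/2^n. Need 2^n ≥ 3/0.000005 = 600000.
2^19 = 524288 < 600000 ≤ 2^20 = 1048576, so n = 20.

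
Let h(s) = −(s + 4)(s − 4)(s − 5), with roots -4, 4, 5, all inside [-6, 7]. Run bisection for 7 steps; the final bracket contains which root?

midpoint 0.5: h = -70.875 < 0 → [-6, 0.5]
midpoint -2.75: h = -65.390625 < 0 → [-6, -2.75]
midpoint -4.375: h = 29.443359 > 0 → [-4.375, -2.75]
midpoint -3.5625: h = -28.3298 < 0 → [-4.375, -3.5625]
midpoint -3.96875: h = -2.2334 < 0 → [-4.375, -3.96875]
midpoint -4.171875: h = 12.8823 > 0 → [-4.171875, -3.96875]
midpoint -4.0703125: h = 5.1469 > 0 → [-4.0703125, -3.96875]

-4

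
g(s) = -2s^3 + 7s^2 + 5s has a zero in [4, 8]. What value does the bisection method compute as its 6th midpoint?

m = 6, g(m) = -150 (−); new bracket [4, 6]
m = 5, g(m) = -50 (−); new bracket [4, 5]
m = 4.5, g(m) = -18 (−); new bracket [4, 4.5]
m = 4.25, g(m) = -5.8438 (−); new bracket [4, 4.25]
m = 4.125, g(m) = -0.6445 (−); new bracket [4, 4.125]
m = 4.0625, g(m) = 1.7456 (+); new bracket [4.0625, 4.125]

4.0625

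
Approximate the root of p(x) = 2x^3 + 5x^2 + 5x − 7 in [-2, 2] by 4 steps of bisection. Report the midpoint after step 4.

0.75

x = 0 gives p = -7, negative; keep [0, 2]
x = 1 gives p = 5, positive; keep [0, 1]
x = 0.5 gives p = -3, negative; keep [0.5, 1]
x = 0.75 gives p = 0.4062, positive; keep [0.5, 0.75]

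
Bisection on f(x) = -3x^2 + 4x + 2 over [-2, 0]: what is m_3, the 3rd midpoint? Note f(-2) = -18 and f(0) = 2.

m = -1, f(m) = -5 (−); new bracket [-1, 0]
m = -0.5, f(m) = -0.75 (−); new bracket [-0.5, 0]
m = -0.25, f(m) = 0.8125 (+); new bracket [-0.5, -0.25]

-0.25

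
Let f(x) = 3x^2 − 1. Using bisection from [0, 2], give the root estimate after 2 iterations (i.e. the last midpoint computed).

0.5

m = 1, f(m) = 2 (+); new bracket [0, 1]
m = 0.5, f(m) = -0.25 (−); new bracket [0.5, 1]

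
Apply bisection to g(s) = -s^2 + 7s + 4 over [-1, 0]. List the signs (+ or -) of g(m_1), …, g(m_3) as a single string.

m = -0.5, g(m) = 0.25 (+); new bracket [-1, -0.5]
m = -0.75, g(m) = -1.8125 (−); new bracket [-0.75, -0.5]
m = -0.625, g(m) = -0.765625 (−); new bracket [-0.625, -0.5]

+--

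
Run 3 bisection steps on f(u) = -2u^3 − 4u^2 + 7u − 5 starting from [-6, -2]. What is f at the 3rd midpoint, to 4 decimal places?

7.2500

f(-4) = 31 > 0, so the root lies in [-4, -2]
f(-3) = -8 < 0, so the root lies in [-4, -3]
f(-3.5) = 7.25 > 0, so the root lies in [-3.5, -3]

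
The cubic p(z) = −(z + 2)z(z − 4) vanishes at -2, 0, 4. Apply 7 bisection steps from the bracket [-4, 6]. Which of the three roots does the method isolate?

4

midpoint 1: p = 9 > 0 → [1, 6]
midpoint 3.5: p = 9.625 > 0 → [3.5, 6]
midpoint 4.75: p = -24.046875 < 0 → [3.5, 4.75]
midpoint 4.125: p = -3.1582 < 0 → [3.5, 4.125]
midpoint 3.8125: p = 4.155 > 0 → [3.8125, 4.125]
midpoint 3.96875: p = 0.7403 > 0 → [3.96875, 4.125]
midpoint 4.046875: p = -1.1471 < 0 → [3.96875, 4.046875]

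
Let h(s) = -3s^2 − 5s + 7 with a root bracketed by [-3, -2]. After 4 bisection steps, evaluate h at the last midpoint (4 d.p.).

0.1133

h(-2.5) = 0.75 > 0, so the root lies in [-3, -2.5]
h(-2.75) = -1.9375 < 0, so the root lies in [-2.75, -2.5]
h(-2.625) = -0.546875 < 0, so the root lies in [-2.625, -2.5]
h(-2.5625) = 0.1133 > 0, so the root lies in [-2.625, -2.5625]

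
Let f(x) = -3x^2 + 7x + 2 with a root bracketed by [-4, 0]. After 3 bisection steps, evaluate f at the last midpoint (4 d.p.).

midpoint -2: f = -24 < 0 → [-2, 0]
midpoint -1: f = -8 < 0 → [-1, 0]
midpoint -0.5: f = -2.25 < 0 → [-0.5, 0]

-2.2500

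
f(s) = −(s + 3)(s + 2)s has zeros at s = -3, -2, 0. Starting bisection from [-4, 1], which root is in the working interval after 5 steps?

s = -1.5 gives f = 1.125, positive; keep [-1.5, 1]
s = -0.25 gives f = 1.203125, positive; keep [-0.25, 1]
s = 0.375 gives f = -3.005859, negative; keep [-0.25, 0.375]
s = 0.0625 gives f = -0.3948, negative; keep [-0.25, 0.0625]
s = -0.09375 gives f = 0.5194, positive; keep [-0.09375, 0.0625]

0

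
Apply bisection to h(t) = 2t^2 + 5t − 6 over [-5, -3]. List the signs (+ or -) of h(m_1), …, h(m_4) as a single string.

++--

midpoint -4: h = 6 > 0 → [-4, -3]
midpoint -3.5: h = 1 > 0 → [-3.5, -3]
midpoint -3.25: h = -1.125 < 0 → [-3.5, -3.25]
midpoint -3.375: h = -0.0938 < 0 → [-3.5, -3.375]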